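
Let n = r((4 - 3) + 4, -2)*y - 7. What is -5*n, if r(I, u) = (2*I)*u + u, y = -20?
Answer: -2165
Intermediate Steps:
r(I, u) = u + 2*I*u (r(I, u) = 2*I*u + u = u + 2*I*u)
n = 433 (n = -2*(1 + 2*((4 - 3) + 4))*(-20) - 7 = -2*(1 + 2*(1 + 4))*(-20) - 7 = -2*(1 + 2*5)*(-20) - 7 = -2*(1 + 10)*(-20) - 7 = -2*11*(-20) - 7 = -22*(-20) - 7 = 440 - 7 = 433)
-5*n = -5*433 = -2165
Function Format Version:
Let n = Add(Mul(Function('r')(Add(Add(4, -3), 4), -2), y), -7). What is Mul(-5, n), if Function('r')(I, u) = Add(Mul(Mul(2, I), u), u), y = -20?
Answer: -2165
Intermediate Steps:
Function('r')(I, u) = Add(u, Mul(2, I, u)) (Function('r')(I, u) = Add(Mul(2, I, u), u) = Add(u, Mul(2, I, u)))
n = 433 (n = Add(Mul(Mul(-2, Add(1, Mul(2, Add(Add(4, -3), 4)))), -20), -7) = Add(Mul(Mul(-2, Add(1, Mul(2, Add(1, 4)))), -20), -7) = Add(Mul(Mul(-2, Add(1, Mul(2, 5))), -20), -7) = Add(Mul(Mul(-2, Add(1, 10)), -20), -7) = Add(Mul(Mul(-2, 11), -20), -7) = Add(Mul(-22, -20), -7) = Add(440, -7) = 433)
Mul(-5, n) = Mul(-5, 433) = -2165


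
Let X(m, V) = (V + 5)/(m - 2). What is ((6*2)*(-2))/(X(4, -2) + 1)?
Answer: -48/5 ≈ -9.6000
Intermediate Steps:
X(m, V) = (5 + V)/(-2 + m)
((6*2)*(-2))/(X(4, -2) + 1) = ((6*2)*(-2))/((5 - 2)/(-2 + 4) + 1) = (12*(-2))/(3/2 + 1) = -24/((1/2)*3 + 1) = -24/(3/2 + 1) = -24/5/2 = -24*2/5 = -48/5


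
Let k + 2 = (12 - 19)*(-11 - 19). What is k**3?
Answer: 8998912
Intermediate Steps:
k = 208 (k = -2 + (12 - 19)*(-11 - 19) = -2 - 7*(-30) = -2 + 210 = 208)
k**3 = 208**3 = 8998912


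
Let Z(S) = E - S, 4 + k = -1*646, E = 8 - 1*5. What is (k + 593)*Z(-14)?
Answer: -969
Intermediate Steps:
E = 3 (E = 8 - 5 = 3)
k = -650 (k = -4 - 1*646 = -4 - 646 = -650)
Z(S) = 3 - S
(k + 593)*Z(-14) = (-650 + 593)*(3 - 1*(-14)) = -57*(3 + 14) = -57*17 = -969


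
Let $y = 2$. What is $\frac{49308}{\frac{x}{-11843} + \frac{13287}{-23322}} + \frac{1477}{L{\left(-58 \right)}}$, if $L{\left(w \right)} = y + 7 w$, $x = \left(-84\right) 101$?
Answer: $\frac{141077236321847}{419599652} \approx 3.3622 \cdot 10^{5}$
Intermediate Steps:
$x = -8484$
$L{\left(w \right)} = 2 + 7 w$
$\frac{49308}{\frac{x}{-11843} + \frac{13287}{-23322}} + \frac{1477}{L{\left(-58 \right)}} = \frac{49308}{- \frac{8484}{-11843} + \frac{13287}{-23322}} + \frac{1477}{2 + 7 \left(-58\right)} = \frac{49308}{\left(-8484\right) \left(- \frac{1}{11843}\right) + 13287 \left(- \frac{1}{23322}\right)} + \frac{1477}{2 - 406} = \frac{49308}{\frac{8484}{11843} - \frac{4429}{7774}} + \frac{1477}{-404} = \frac{49308}{\frac{1038613}{7082114}} + 1477 \left(- \frac{1}{404}\right) = 49308 \cdot \frac{7082114}{1038613} - \frac{1477}{404} = \frac{349204877112}{1038613} - \frac{1477}{404} = \frac{141077236321847}{419599652}$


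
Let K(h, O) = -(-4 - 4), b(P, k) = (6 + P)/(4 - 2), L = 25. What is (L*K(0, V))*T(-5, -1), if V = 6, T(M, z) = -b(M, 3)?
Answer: -100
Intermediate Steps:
b(P, k) = 3 + P/2 (b(P, k) = (6 + P)/2 = (6 + P)*(½) = 3 + P/2)
T(M, z) = -3 - M/2 (T(M, z) = -(3 + M/2) = -3 - M/2)
K(h, O) = 8 (K(h, O) = -1*(-8) = 8)
(L*K(0, V))*T(-5, -1) = (25*8)*(-3 - ½*(-5)) = 200*(-3 + 5/2) = 200*(-½) = -100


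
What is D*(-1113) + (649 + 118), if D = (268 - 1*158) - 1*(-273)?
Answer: -425512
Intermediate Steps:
D = 383 (D = (268 - 158) + 273 = 110 + 273 = 383)
D*(-1113) + (649 + 118) = 383*(-1113) + (649 + 118) = -426279 + 767 = -425512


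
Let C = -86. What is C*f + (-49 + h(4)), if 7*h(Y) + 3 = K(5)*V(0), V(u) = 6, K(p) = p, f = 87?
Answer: -52690/7 ≈ -7527.1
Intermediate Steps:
h(Y) = 27/7 (h(Y) = -3/7 + (5*6)/7 = -3/7 + (⅐)*30 = -3/7 + 30/7 = 27/7)
C*f + (-49 + h(4)) = -86*87 + (-49 + 27/7) = -7482 - 316/7 = -52690/7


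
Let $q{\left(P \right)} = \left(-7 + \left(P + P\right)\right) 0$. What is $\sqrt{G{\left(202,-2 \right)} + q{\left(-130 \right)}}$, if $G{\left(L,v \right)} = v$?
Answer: $i \sqrt{2} \approx 1.4142 i$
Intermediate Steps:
$q{\left(P \right)} = 0$ ($q{\left(P \right)} = \left(-7 + 2 P\right) 0 = 0$)
$\sqrt{G{\left(202,-2 \right)} + q{\left(-130 \right)}} = \sqrt{-2 + 0} = \sqrt{-2} = i \sqrt{2}$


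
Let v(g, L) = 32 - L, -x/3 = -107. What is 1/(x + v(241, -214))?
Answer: 1/567 ≈ 0.0017637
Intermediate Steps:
x = 321 (x = -3*(-107) = 321)
1/(x + v(241, -214)) = 1/(321 + (32 - 1*(-214))) = 1/(321 + (32 + 214)) = 1/(321 + 246) = 1/567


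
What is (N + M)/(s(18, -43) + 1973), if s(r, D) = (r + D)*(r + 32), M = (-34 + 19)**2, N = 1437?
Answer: 554/241 ≈ 2.2988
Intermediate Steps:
M = 225 (M = (-15)**2 = 225)
s(r, D) = (32 + r)*(D + r) (s(r, D) = (D + r)*(32 + r) = (32 + r)*(D + r))
(N + M)/(s(18, -43) + 1973) = (1437 + 225)/((18**2 + 32*(-43) + 32*18 - 43*18) + 1973) = 1662/((324 - 1376 + 576 - 774) + 1973) = 1662/(-1250 + 1973) = 1662/723 = 1662*(1/723) = 554/241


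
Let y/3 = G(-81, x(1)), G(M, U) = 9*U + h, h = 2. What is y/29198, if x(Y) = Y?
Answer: 33/29198 ≈ 0.0011302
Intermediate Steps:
G(M, U) = 2 + 9*U (G(M, U) = 9*U + 2 = 2 + 9*U)
y = 33 (y = 3*(2 + 9*1) = 3*(2 + 9) = 3*11 = 33)
y/29198 = 33/29198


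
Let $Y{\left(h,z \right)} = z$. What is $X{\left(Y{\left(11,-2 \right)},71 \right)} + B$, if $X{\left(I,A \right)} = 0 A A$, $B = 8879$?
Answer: $8879$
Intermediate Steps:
$X{\left(I,A \right)} = 0$ ($X{\left(I,A \right)} = 0 A = 0$)
$X{\left(Y{\left(11,-2 \right)},71 \right)} + B = 0 + 8879 = 8879$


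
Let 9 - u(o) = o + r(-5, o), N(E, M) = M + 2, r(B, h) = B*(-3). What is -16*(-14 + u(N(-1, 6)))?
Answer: 448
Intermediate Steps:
r(B, h) = -3*B
N(E, M) = 2 + M
u(o) = -6 - o (u(o) = 9 - (o - 3*(-5)) = 9 - (o + 15) = 9 - (15 + o) = 9 + (-15 - o) = -6 - o)
-16*(-14 + u(N(-1, 6))) = -16*(-14 + (-6 - (2 + 6))) = -16*(-14 + (-6 - 1*8)) = -16*(-14 + (-6 - 8)) = -16*(-14 - 14) = -16*(-28) = 448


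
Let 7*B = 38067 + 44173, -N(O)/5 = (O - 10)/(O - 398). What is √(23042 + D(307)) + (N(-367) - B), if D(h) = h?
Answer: -12585359/1071 + √23349 ≈ -11598.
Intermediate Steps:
N(O) = -5*(-10 + O)/(-398 + O) (N(O) = -5*(O - 10)/(O - 398) = -5*(-10 + O)/(-398 + O))
B = 82240/7 (B = (38067 + 44173)/7 = (⅐)*82240 = 82240/7 ≈ 11749.)
√(23042 + D(307)) + (N(-367) - B) = √(23042 + 307) + (5*(10 - 1*(-367))/(-398 - 367) - 1*82240/7) = √23349 + (5*(10 + 367)/(-765) - 82240/7) = √23349 + (5*(-1/765)*377 - 82240/7) = √23349 + (-377/153 - 82240/7) = √23349 - 12585359/1071 = -12585359/1071 + √23349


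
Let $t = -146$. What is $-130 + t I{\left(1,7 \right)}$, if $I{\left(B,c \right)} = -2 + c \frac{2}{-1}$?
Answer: $2206$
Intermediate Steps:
$I{\left(B,c \right)} = -2 - 2 c$ ($I{\left(B,c \right)} = -2 + c 2 \left(-1\right) = -2 + c \left(-2\right) = -2 - 2 c$)
$-130 + t I{\left(1,7 \right)} = -130 - 146 \left(-2 - 14\right) = -130 - -2336 = -130 + 2336 = 2206$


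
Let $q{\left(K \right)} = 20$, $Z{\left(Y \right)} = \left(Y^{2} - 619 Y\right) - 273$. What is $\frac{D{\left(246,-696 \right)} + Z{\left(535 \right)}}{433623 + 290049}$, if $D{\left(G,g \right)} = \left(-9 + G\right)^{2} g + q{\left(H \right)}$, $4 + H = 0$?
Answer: $- \frac{39138817}{723672} \approx -54.084$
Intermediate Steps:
$Z{\left(Y \right)} = -273 + Y^{2} - 619 Y$
$H = -4$ ($H = -4 + 0 = -4$)
$D{\left(G,g \right)} = 20 + g \left(-9 + G\right)^{2}$ ($D{\left(G,g \right)} = \left(-9 + G\right)^{2} g + 20 = g \left(-9 + G\right)^{2} + 20 = 20 + g \left(-9 + G\right)^{2}$)
$\frac{D{\left(246,-696 \right)} + Z{\left(535 \right)}}{433623 + 290049} = \frac{\left(20 - 696 \left(-9 + 246\right)^{2}\right) - \left(331438 - 286225\right)}{433623 + 290049} = \frac{\left(20 - 696 \cdot 237^{2}\right) - 45213}{723672} = \left(\left(20 - 39093624\right) - 45213\right) \frac{1}{723672} = \left(-39093604 - 45213\right) \frac{1}{723672} = \left(-39138817\right) \frac{1}{723672} = - \frac{39138817}{723672}$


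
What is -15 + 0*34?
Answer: -15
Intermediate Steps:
-15 + 0*34 = -15 + 0 = -15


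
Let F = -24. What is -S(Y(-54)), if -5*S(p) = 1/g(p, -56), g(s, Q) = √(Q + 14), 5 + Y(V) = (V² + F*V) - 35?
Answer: -I*√42/210 ≈ -0.030861*I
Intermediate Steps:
Y(V) = -40 + V² - 24*V (Y(V) = -5 + ((V² - 24*V) - 35) = -5 + (-35 + V² - 24*V) = -40 + V² - 24*V)
g(s, Q) = √(14 + Q)
S(p) = I*√42/210 (S(p) = -1/(5*√(14 - 56)) = -(-I*√42/42)/5 = -(-1)*I*√42/210 = I*√42/210)
-S(Y(-54)) = -I*√42/210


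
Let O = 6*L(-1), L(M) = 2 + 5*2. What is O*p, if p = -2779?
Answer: -200088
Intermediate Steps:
L(M) = 12 (L(M) = 2 + 10 = 12)
O = 72 (O = 6*12 = 72)
O*p = 72*(-2779) = -200088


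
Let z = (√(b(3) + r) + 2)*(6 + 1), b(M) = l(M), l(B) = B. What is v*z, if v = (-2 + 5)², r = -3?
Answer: 126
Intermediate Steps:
b(M) = M
v = 9 (v = 3² = 9)
z = 14 (z = (√(3 - 3) + 2)*(6 + 1) = (√0 + 2)*7 = (0 + 2)*7 = 2*7 = 14)
v*z = 9*14 = 126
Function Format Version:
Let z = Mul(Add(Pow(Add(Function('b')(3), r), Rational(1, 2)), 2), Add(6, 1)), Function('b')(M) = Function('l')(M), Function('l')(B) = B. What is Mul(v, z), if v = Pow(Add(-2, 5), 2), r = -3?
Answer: 126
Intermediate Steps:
Function('b')(M) = M
v = 9 (v = Pow(3, 2) = 9)
z = 14 (z = Mul(Add(Pow(Add(3, -3), Rational(1, 2)), 2), Add(6, 1)) = Mul(Add(Pow(0, Rational(1, 2)), 2), 7) = Mul(Add(0, 2), 7) = Mul(2, 7) = 14)
Mul(v, z) = Mul(9, 14) = 126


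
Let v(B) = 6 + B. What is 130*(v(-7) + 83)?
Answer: 10660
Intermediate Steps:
130*(v(-7) + 83) = 130*((6 - 7) + 83) = 130*(-1 + 83) = 130*82 = 10660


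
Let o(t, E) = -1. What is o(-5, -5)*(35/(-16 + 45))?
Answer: -35/29 ≈ -1.2069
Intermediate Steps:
o(-5, -5)*(35/(-16 + 45)) = -35/(-16 + 45) = -35/29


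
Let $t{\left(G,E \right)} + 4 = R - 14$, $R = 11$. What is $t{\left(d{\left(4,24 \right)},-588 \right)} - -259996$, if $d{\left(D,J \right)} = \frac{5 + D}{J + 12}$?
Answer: $259989$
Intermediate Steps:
$d{\left(D,J \right)} = \frac{5 + D}{12 + J}$
$t{\left(G,E \right)} = -7$ ($t{\left(G,E \right)} = -4 + \left(11 - 14\right) = -4 - 3 = -7$)
$t{\left(d{\left(4,24 \right)},-588 \right)} - -259996 = -7 - -259996 = -7 + 259996 = 259989$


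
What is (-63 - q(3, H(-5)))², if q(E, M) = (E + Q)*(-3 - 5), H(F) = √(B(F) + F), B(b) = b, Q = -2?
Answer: 3025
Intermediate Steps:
H(F) = √2*√F (H(F) = √(F + F) = √(2*F) = √2*√F)
q(E, M) = 16 - 8*E (q(E, M) = (E - 2)*(-3 - 5) = (-2 + E)*(-8) = 16 - 8*E)
(-63 - q(3, H(-5)))² = (-63 - (16 - 8*3))² = (-63 - (16 - 24))² = (-63 - 1*(-8))² = (-63 + 8)² = (-55)² = 3025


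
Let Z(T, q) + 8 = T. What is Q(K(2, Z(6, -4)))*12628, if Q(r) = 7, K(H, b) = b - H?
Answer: 88396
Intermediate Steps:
Z(T, q) = -8 + T
Q(K(2, Z(6, -4)))*12628 = 7*12628 = 88396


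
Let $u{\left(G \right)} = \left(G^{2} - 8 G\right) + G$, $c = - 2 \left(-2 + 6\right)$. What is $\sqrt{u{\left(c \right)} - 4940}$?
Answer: $2 i \sqrt{1205} \approx 69.426 i$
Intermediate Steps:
$c = -8$ ($c = \left(-2\right) 4 = -8$)
$u{\left(G \right)} = G^{2} - 7 G$
$\sqrt{u{\left(c \right)} - 4940} = \sqrt{- 8 \left(-7 - 8\right) - 4940} = \sqrt{\left(-8\right) \left(-15\right) - 4940} = \sqrt{120 - 4940} = \sqrt{-4820} = 2 i \sqrt{1205}$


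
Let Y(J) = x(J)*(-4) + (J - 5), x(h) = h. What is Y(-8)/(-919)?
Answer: -19/919 ≈ -0.020675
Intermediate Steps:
Y(J) = -5 - 3*J (Y(J) = J*(-4) + (J - 5) = -4*J + (-5 + J) = -5 - 3*J)
Y(-8)/(-919) = (-5 - 3*(-8))/(-919) = (-5 + 24)*(-1/919) = 19*(-1/919) = -19/919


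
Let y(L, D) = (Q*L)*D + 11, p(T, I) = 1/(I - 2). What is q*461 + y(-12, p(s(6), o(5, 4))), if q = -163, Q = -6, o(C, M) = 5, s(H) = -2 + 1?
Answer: -75108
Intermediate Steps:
s(H) = -1
p(T, I) = 1/(-2 + I)
y(L, D) = 11 - 6*D*L (y(L, D) = (-6*L)*D + 11 = -6*D*L + 11 = 11 - 6*D*L)
q*461 + y(-12, p(s(6), o(5, 4))) = -163*461 + (11 - 6*(-12)/(-2 + 5)) = -75143 + (11 - 6*(-12)/3) = -75143 + (11 - 6*⅓*(-12)) = -75143 + (11 + 24) = -75143 + 35 = -75108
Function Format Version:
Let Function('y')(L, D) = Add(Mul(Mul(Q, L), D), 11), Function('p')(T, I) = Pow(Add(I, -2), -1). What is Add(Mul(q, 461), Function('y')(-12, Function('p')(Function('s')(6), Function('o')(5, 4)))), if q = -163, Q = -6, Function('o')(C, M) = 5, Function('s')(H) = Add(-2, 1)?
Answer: -75108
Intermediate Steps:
Function('s')(H) = -1
Function('p')(T, I) = Pow(Add(-2, I), -1)
Function('y')(L, D) = Add(11, Mul(-6, D, L)) (Function('y')(L, D) = Add(Mul(Mul(-6, L), D), 11) = Add(Mul(-6, D, L), 11) = Add(11, Mul(-6, D, L)))
Add(Mul(q, 461), Function('y')(-12, Function('p')(Function('s')(6), Function('o')(5, 4)))) = Add(Mul(-163, 461), Add(11, Mul(-6, Pow(Add(-2, 5), -1), -12))) = Add(-75143, Add(11, Mul(-6, Pow(3, -1), -12))) = Add(-75143, Add(11, Mul(-6, Rational(1, 3), -12))) = Add(-75143, Add(11, 24)) = Add(-75143, 35) = -75108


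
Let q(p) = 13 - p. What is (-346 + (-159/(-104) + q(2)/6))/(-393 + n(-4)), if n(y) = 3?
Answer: 106903/121680 ≈ 0.87856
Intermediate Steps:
(-346 + (-159/(-104) + q(2)/6))/(-393 + n(-4)) = (-346 + (-159/(-104) + (13 - 1*2)/6))/(-393 + 3) = (-346 + (-159*(-1/104) + (13 - 2)*(⅙)))/(-390) = (-346 + (159/104 + 11*(⅙)))*(-1/390) = (-346 + (159/104 + 11/6))*(-1/390) = (-346 + 1049/312)*(-1/390) = -106903/312*(-1/390) = 106903/121680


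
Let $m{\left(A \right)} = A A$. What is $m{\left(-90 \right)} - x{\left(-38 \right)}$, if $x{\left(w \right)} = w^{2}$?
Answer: $6656$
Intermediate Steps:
$m{\left(A \right)} = A^{2}$
$m{\left(-90 \right)} - x{\left(-38 \right)} = \left(-90\right)^{2} - \left(-38\right)^{2} = 8100 - 1444 = 6656$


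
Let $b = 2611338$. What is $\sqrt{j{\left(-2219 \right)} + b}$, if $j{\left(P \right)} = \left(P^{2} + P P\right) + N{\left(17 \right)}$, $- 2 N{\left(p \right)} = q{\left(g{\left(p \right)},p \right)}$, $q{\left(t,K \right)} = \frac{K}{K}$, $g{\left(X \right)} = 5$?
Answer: $\frac{\sqrt{49837038}}{2} \approx 3529.8$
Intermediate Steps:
$q{\left(t,K \right)} = 1$
$N{\left(p \right)} = - \frac{1}{2}$ ($N{\left(p \right)} = \left(- \frac{1}{2}\right) 1 = - \frac{1}{2}$)
$j{\left(P \right)} = - \frac{1}{2} + 2 P^{2}$ ($j{\left(P \right)} = \left(P^{2} + P P\right) - \frac{1}{2} = \left(P^{2} + P^{2}\right) - \frac{1}{2} = 2 P^{2} - \frac{1}{2} = - \frac{1}{2} + 2 P^{2}$)
$\sqrt{j{\left(-2219 \right)} + b} = \sqrt{\left(- \frac{1}{2} + 2 \left(-2219\right)^{2}\right) + 2611338} = \sqrt{\left(- \frac{1}{2} + 2 \cdot 4923961\right) + 2611338} = \sqrt{\left(- \frac{1}{2} + 9847922\right) + 2611338} = \sqrt{\frac{19695843}{2} + 2611338} = \sqrt{\frac{24918519}{2}} = \frac{\sqrt{49837038}}{2}$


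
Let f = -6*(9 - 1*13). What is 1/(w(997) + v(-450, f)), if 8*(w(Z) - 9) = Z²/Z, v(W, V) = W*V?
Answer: -8/85331 ≈ -9.3753e-5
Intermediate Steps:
f = 24 (f = -6*(9 - 13) = -6*(-4) = 24)
v(W, V) = V*W
w(Z) = 9 + Z/8 (w(Z) = 9 + (Z²/Z)/8 = 9 + Z/8)
1/(w(997) + v(-450, f)) = 1/((9 + (⅛)*997) + 24*(-450)) = 1/((9 + 997/8) - 10800) = 1/(1069/8 - 10800) = 1/(-85331/8) = -8/85331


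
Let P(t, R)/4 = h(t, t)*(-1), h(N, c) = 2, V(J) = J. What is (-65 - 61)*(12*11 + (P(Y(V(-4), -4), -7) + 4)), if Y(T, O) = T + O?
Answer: -16128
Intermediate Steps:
Y(T, O) = O + T
P(t, R) = -8 (P(t, R) = 4*(2*(-1)) = 4*(-2) = -8)
(-65 - 61)*(12*11 + (P(Y(V(-4), -4), -7) + 4)) = (-65 - 61)*(12*11 + (-8 + 4)) = -126*(132 - 4) = -126*128 = -16128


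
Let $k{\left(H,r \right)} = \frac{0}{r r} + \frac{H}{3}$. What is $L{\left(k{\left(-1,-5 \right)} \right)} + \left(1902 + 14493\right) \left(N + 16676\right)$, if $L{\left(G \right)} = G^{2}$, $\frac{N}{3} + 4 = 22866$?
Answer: $\frac{12580834411}{9} \approx 1.3979 \cdot 10^{9}$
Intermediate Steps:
$k{\left(H,r \right)} = \frac{H}{3}$ ($k{\left(H,r \right)} = \frac{0}{r^{2}} + H \frac{1}{3} = \frac{0}{r^{2}} + \frac{H}{3} = 0 + \frac{H}{3} = \frac{H}{3}$)
$N = 68586$ ($N = -12 + 3 \cdot 22866 = -12 + 68598 = 68586$)
$L{\left(k{\left(-1,-5 \right)} \right)} + \left(1902 + 14493\right) \left(N + 16676\right) = \left(\frac{1}{3} \left(-1\right)\right)^{2} + \left(1902 + 14493\right) \left(68586 + 16676\right) = \left(- \frac{1}{3}\right)^{2} + 16395 \cdot 85262 = \frac{1}{9} + 1397870490 = \frac{12580834411}{9}$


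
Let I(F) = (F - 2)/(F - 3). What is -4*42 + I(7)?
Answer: -667/4 ≈ -166.75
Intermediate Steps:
I(F) = (-2 + F)/(-3 + F)
-4*42 + I(7) = -4*42 + (-2 + 7)/(-3 + 7) = -168 + 5/4 = -667/4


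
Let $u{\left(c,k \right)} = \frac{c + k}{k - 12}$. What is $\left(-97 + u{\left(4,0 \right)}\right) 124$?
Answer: $- \frac{36208}{3} \approx -12069.0$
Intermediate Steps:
$u{\left(c,k \right)} = \frac{c + k}{-12 + k}$
$\left(-97 + u{\left(4,0 \right)}\right) 124 = \left(-97 + \frac{4 + 0}{-12 + 0}\right) 124 = \left(-97 + \frac{1}{-12} \cdot 4\right) 124 = \left(-97 - \frac{1}{3}\right) 124 = \left(- \frac{292}{3}\right) 124 = - \frac{36208}{3}$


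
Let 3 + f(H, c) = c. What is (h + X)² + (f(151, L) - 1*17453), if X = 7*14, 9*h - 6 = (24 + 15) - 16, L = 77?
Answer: -577778/81 ≈ -7133.1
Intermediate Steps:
f(H, c) = -3 + c
h = 29/9 (h = ⅔ + ((24 + 15) - 16)/9 = ⅔ + (39 - 16)/9 = ⅔ + (⅑)*23 = ⅔ + 23/9 = 29/9 ≈ 3.2222)
X = 98
(h + X)² + (f(151, L) - 1*17453) = (29/9 + 98)² + ((-3 + 77) - 1*17453) = (911/9)² + (74 - 17453) = 829921/81 - 17379 = -577778/81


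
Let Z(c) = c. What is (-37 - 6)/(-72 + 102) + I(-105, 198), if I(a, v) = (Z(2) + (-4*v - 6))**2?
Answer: 19008437/30 ≈ 6.3362e+5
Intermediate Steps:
I(a, v) = (-4 - 4*v)**2 (I(a, v) = (2 + (-4*v - 6))**2 = (2 + (-6 - 4*v))**2 = (-4 - 4*v)**2)
(-37 - 6)/(-72 + 102) + I(-105, 198) = (-37 - 6)/(-72 + 102) + 16*(1 + 198)**2 = -43/30 + 16*199**2 = (1/30)*(-43) + 16*39601 = -43/30 + 633616 = 19008437/30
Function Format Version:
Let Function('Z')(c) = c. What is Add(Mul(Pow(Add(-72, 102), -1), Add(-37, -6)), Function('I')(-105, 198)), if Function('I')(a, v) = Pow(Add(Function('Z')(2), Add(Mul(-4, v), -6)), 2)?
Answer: Rational(19008437, 30) ≈ 6.3362e+5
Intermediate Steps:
Function('I')(a, v) = Pow(Add(-4, Mul(-4, v)), 2) (Function('I')(a, v) = Pow(Add(2, Add(Mul(-4, v), -6)), 2) = Pow(Add(2, Add(-6, Mul(-4, v))), 2) = Pow(Add(-4, Mul(-4, v)), 2))
Add(Mul(Pow(Add(-72, 102), -1), Add(-37, -6)), Function('I')(-105, 198)) = Add(Mul(Pow(Add(-72, 102), -1), Add(-37, -6)), Mul(16, Pow(Add(1, 198), 2))) = Add(Mul(Pow(30, -1), -43), Mul(16, Pow(199, 2))) = Add(Mul(Rational(1, 30), -43), Mul(16, 39601)) = Add(Rational(-43, 30), 633616) = Rational(19008437, 30)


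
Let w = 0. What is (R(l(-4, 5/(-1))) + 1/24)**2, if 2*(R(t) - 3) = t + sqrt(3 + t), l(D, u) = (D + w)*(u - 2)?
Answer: 171745/576 + 409*sqrt(31)/24 ≈ 393.05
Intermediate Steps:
l(D, u) = D*(-2 + u) (l(D, u) = (D + 0)*(u - 2) = D*(-2 + u))
R(t) = 3 + t/2 + sqrt(3 + t)/2 (R(t) = 3 + (t + sqrt(3 + t))/2 = 3 + (t/2 + sqrt(3 + t)/2) = 3 + t/2 + sqrt(3 + t)/2)
(R(l(-4, 5/(-1))) + 1/24)**2 = ((3 + (-4*(-2 + 5/(-1)))/2 + sqrt(3 - 4*(-2 + 5/(-1)))/2) + 1/24)**2 = ((3 + (-4*(-2 + 5*(-1)))/2 + sqrt(3 - 4*(-2 + 5*(-1)))/2) + 1/24)**2 = ((3 + (-4*(-2 - 5))/2 + sqrt(3 - 4*(-2 - 5))/2) + 1/24)**2 = ((3 + (-4*(-7))/2 + sqrt(3 - 4*(-7))/2) + 1/24)**2 = ((3 + (1/2)*28 + sqrt(3 + 28)/2) + 1/24)**2 = ((3 + 14 + sqrt(31)/2) + 1/24)**2 = ((17 + sqrt(31)/2) + 1/24)**2 = (409/24 + sqrt(31)/2)**2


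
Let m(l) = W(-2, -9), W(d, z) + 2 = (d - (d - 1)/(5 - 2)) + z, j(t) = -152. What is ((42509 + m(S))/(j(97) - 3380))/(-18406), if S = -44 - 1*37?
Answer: 42497/65009992 ≈ 0.00065370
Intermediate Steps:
S = -81 (S = -44 - 37 = -81)
W(d, z) = -5/3 + z + 2*d/3 (W(d, z) = -2 + ((d - (d - 1)/(5 - 2)) + z) = -2 + ((d - (-1 + d)/3) + z) = -2 + ((d - (-1/3 + d/3)) + z) = -2 + ((d + (1/3 - d/3)) + z) = -2 + ((1/3 + 2*d/3) + z) = -2 + (1/3 + z + 2*d/3) = -5/3 + z + 2*d/3)
m(l) = -12 (m(l) = -5/3 - 9 + (2/3)*(-2) = -5/3 - 9 - 4/3 = -12)
((42509 + m(S))/(j(97) - 3380))/(-18406) = ((42509 - 12)/(-152 - 3380))/(-18406) = (42497/(-3532))*(-1/18406) = (42497*(-1/3532))*(-1/18406) = -42497/3532*(-1/18406) = 42497/65009992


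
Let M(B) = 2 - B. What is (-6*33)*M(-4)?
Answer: -1188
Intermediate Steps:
(-6*33)*M(-4) = (-6*33)*(2 - 1*(-4)) = -198*(2 + 4) = -198*6 = -1188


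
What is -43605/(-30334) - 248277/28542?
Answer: -523888384/72149419 ≈ -7.2612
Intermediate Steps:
-43605/(-30334) - 248277/28542 = -43605*(-1/30334) - 248277*1/28542 = 43605/30334 - 82759/9514 = -523888384/72149419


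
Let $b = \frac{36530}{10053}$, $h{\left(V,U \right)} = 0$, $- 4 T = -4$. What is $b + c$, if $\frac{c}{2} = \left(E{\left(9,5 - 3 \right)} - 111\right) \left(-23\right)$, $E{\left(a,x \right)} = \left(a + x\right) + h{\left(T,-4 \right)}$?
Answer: $\frac{46280330}{10053} \approx 4603.6$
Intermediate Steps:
$T = 1$ ($T = \left(- \frac{1}{4}\right) \left(-4\right) = 1$)
$E{\left(a,x \right)} = a + x$ ($E{\left(a,x \right)} = \left(a + x\right) + 0 = a + x$)
$b = \frac{36530}{10053}$ ($b = 36530 \cdot \frac{1}{10053} = \frac{36530}{10053} \approx 3.6337$)
$c = 4600$ ($c = 2 \left(\left(9 + \left(5 - 3\right)\right) - 111\right) \left(-23\right) = 2 \left(\left(9 + 2\right) - 111\right) \left(-23\right) = 2 \left(11 - 111\right) \left(-23\right) = 2 \left(\left(-100\right) \left(-23\right)\right) = 2 \cdot 2300 = 4600$)
$b + c = \frac{36530}{10053} + 4600 = \frac{46280330}{10053}$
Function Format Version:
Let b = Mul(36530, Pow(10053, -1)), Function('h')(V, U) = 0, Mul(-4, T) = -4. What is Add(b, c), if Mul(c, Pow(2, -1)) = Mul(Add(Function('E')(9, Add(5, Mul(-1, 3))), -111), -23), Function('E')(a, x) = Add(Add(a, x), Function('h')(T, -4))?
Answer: Rational(46280330, 10053) ≈ 4603.6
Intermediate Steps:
T = 1 (T = Mul(Rational(-1, 4), -4) = 1)
Function('E')(a, x) = Add(a, x) (Function('E')(a, x) = Add(Add(a, x), 0) = Add(a, x))
b = Rational(36530, 10053) (b = Mul(36530, Rational(1, 10053)) = Rational(36530, 10053) ≈ 3.6337)
c = 4600 (c = Mul(2, Mul(Add(Add(9, Add(5, Mul(-1, 3))), -111), -23)) = Mul(2, Mul(Add(Add(9, Add(5, -3)), -111), -23)) = Mul(2, Mul(Add(Add(9, 2), -111), -23)) = Mul(2, Mul(Add(11, -111), -23)) = Mul(2, Mul(-100, -23)) = Mul(2, 2300) = 4600)
Add(b, c) = Add(Rational(36530, 10053), 4600) = Rational(46280330, 10053)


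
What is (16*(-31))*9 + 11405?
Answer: 6941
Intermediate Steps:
(16*(-31))*9 + 11405 = -496*9 + 11405 = -4464 + 11405 = 6941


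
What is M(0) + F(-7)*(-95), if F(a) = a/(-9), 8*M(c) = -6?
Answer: -2687/36 ≈ -74.639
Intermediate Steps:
M(c) = -¾ (M(c) = (⅛)*(-6) = -¾)
F(a) = -a/9 (F(a) = a*(-⅑) = -a/9)
M(0) + F(-7)*(-95) = -¾ - ⅑*(-7)*(-95) = -¾ + (7/9)*(-95) = -¾ - 665/9 = -2687/36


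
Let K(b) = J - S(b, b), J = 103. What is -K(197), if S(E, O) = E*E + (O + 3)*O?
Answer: 78106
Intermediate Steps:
S(E, O) = E² + O*(3 + O) (S(E, O) = E² + (3 + O)*O = E² + O*(3 + O))
K(b) = 103 - 3*b - 2*b² (K(b) = 103 - (b² + b² + 3*b) = 103 - (2*b² + 3*b) = 103 + (-3*b - 2*b²) = 103 - 3*b - 2*b²)
-K(197) = -(103 - 3*197 - 2*197²) = -(103 - 591 - 2*38809) = -(103 - 591 - 77618) = -1*(-78106) = 78106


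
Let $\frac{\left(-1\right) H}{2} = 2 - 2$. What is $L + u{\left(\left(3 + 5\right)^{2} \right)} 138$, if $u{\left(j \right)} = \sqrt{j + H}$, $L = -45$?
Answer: $1059$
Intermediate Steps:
$H = 0$ ($H = - 2 \left(2 - 2\right) = \left(-2\right) 0 = 0$)
$u{\left(j \right)} = \sqrt{j}$ ($u{\left(j \right)} = \sqrt{j + 0} = \sqrt{j}$)
$L + u{\left(\left(3 + 5\right)^{2} \right)} 138 = -45 + \sqrt{\left(3 + 5\right)^{2}} \cdot 138 = -45 + \sqrt{8^{2}} \cdot 138 = -45 + \sqrt{64} \cdot 138 = -45 + 8 \cdot 138 = -45 + 1104 = 1059$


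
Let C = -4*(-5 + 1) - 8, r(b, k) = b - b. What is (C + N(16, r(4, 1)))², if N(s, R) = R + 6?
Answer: 196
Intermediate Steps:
r(b, k) = 0
N(s, R) = 6 + R
C = 8 (C = -4*(-4) - 8 = 16 - 8 = 8)
(C + N(16, r(4, 1)))² = (8 + (6 + 0))² = (8 + 6)² = 14² = 196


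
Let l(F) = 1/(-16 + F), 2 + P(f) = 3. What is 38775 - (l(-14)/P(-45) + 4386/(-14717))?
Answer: 17119696547/441510 ≈ 38775.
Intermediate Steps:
P(f) = 1 (P(f) = -2 + 3 = 1)
38775 - (l(-14)/P(-45) + 4386/(-14717)) = 38775 - (1/(-16 - 14*1) + 4386/(-14717)) = 38775 - (1/(-30) + 4386*(-1/14717)) = 38775 - (-1/30*1 - 4386/14717) = 38775 - (-1/30 - 4386/14717) = 38775 - 1*(-146297/441510) = 38775 + 146297/441510 = 17119696547/441510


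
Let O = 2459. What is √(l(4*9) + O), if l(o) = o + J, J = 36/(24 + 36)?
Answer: √62390/5 ≈ 49.956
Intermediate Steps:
J = ⅗ (J = 36/60 = 36*(1/60) = ⅗ ≈ 0.60000)
l(o) = ⅗ + o (l(o) = o + ⅗ = ⅗ + o)
√(l(4*9) + O) = √((⅗ + 4*9) + 2459) = √((⅗ + 36) + 2459) = √(183/5 + 2459) = √(12478/5) = √62390/5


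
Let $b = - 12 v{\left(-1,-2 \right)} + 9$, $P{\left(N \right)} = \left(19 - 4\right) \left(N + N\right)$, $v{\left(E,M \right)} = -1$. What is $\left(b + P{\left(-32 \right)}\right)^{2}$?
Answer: $881721$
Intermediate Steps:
$P{\left(N \right)} = 30 N$ ($P{\left(N \right)} = 15 \cdot 2 N = 30 N$)
$b = 21$ ($b = \left(-12\right) \left(-1\right) + 9 = 12 + 9 = 21$)
$\left(b + P{\left(-32 \right)}\right)^{2} = \left(21 + 30 \left(-32\right)\right)^{2} = \left(21 - 960\right)^{2} = \left(-939\right)^{2} = 881721$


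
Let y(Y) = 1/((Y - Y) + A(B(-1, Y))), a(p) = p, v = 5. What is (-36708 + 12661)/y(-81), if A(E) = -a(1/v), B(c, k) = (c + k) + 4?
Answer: 24047/5 ≈ 4809.4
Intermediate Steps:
B(c, k) = 4 + c + k
A(E) = -1/5
y(Y) = -5 (y(Y) = 1/((Y - Y) - 1/5) = 1/(0 - 1/5) = 1/(-1/5) = -5)
(-36708 + 12661)/y(-81) = (-36708 + 12661)/(-5) = -24047*(-1/5) = 24047/5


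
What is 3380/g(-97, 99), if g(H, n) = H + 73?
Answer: -845/6 ≈ -140.83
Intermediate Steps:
g(H, n) = 73 + H
3380/g(-97, 99) = 3380/(73 - 97) = 3380/(-24) = 3380*(-1/24) = -845/6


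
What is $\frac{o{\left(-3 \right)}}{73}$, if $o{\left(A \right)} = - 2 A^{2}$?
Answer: $- \frac{18}{73} \approx -0.24658$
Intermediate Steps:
$\frac{o{\left(-3 \right)}}{73} = \frac{\left(-2\right) \left(-3\right)^{2}}{73} = \frac{\left(-2\right) 9}{73} = \frac{1}{73} \left(-18\right) = - \frac{18}{73}$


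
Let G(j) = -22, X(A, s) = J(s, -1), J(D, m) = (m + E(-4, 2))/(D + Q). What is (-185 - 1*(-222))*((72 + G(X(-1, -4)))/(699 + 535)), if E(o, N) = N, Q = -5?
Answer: 925/617 ≈ 1.4992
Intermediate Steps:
J(D, m) = (2 + m)/(-5 + D) (J(D, m) = (m + 2)/(D - 5) = (2 + m)/(-5 + D))
X(A, s) = 1/(-5 + s) (X(A, s) = (2 - 1)/(-5 + s) = 1/(-5 + s))
(-185 - 1*(-222))*((72 + G(X(-1, -4)))/(699 + 535)) = (-185 - 1*(-222))*((72 - 22)/(699 + 535)) = (-185 + 222)*(50/1234) = 37*(50*(1/1234)) = 37*(25/617) = 925/617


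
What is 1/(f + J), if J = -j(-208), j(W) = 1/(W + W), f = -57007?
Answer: -416/23714911 ≈ -1.7542e-5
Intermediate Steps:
j(W) = 1/(2*W)
J = 1/416 (J = -1/(2*(-208)) = -(-1)/(2*208) = -1*(-1/416) = 1/416 ≈ 0.0024038)
1/(f + J) = 1/(-57007 + 1/416) = 1/(-23714911/416) = -416/23714911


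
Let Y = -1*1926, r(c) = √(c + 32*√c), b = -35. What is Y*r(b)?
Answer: -1926*√(-35 + 32*I*√35) ≈ -17093.0 - 20543.0*I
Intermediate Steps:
Y = -1926
Y*r(b) = -1926*√(-35 + 32*√(-35)) = -1926*√(-35 + 32*(I*√35)) = -1926*√(-35 + 32*I*√35)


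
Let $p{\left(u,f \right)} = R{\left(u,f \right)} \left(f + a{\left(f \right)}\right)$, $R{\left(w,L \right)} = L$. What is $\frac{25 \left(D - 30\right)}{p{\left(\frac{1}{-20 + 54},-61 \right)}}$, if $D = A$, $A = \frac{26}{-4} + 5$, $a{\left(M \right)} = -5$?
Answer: $- \frac{525}{2684} \approx -0.1956$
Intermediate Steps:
$A = - \frac{3}{2}$ ($A = 26 \left(- \frac{1}{4}\right) + 5 = - \frac{13}{2} + 5 = - \frac{3}{2} \approx -1.5$)
$D = - \frac{3}{2} \approx -1.5$
$p{\left(u,f \right)} = f \left(-5 + f\right)$ ($p{\left(u,f \right)} = f \left(f - 5\right) = f \left(-5 + f\right)$)
$\frac{25 \left(D - 30\right)}{p{\left(\frac{1}{-20 + 54},-61 \right)}} = \frac{25 \left(- \frac{3}{2} - 30\right)}{\left(-61\right) \left(-5 - 61\right)} = \frac{25 \left(- \frac{63}{2}\right)}{\left(-61\right) \left(-66\right)} = - \frac{1575}{2 \cdot 4026} = \left(- \frac{1575}{2}\right) \frac{1}{4026} = - \frac{525}{2684}$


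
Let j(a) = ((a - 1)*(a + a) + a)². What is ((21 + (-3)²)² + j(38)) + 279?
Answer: 8123679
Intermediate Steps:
j(a) = (a + 2*a*(-1 + a))² (j(a) = ((-1 + a)*(2*a) + a)² = (2*a*(-1 + a) + a)² = (a + 2*a*(-1 + a))²)
((21 + (-3)²)² + j(38)) + 279 = ((21 + (-3)²)² + 38²*(-1 + 2*38)²) + 279 = ((21 + 9)² + 1444*(-1 + 76)²) + 279 = (30² + 1444*75²) + 279 = (900 + 1444*5625) + 279 = (900 + 8122500) + 279 = 8123400 + 279 = 8123679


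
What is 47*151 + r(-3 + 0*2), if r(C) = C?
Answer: 7094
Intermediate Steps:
47*151 + r(-3 + 0*2) = 47*151 + (-3 + 0*2) = 7097 + (-3 + 0) = 7097 - 3 = 7094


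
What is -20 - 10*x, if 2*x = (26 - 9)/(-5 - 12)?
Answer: -15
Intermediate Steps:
x = -1/2 (x = ((26 - 9)/(-5 - 12))/2 = (17/(-17))/2 = (17*(-1/17))/2 = (1/2)*(-1) = -1/2 ≈ -0.50000)
-20 - 10*x = -20 - 10*(-1/2) = -20 + 5 = -15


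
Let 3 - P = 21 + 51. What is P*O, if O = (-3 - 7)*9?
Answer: 6210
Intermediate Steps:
O = -90 (O = -10*9 = -90)
P = -69 (P = 3 - (21 + 51) = 3 - 1*72 = 3 - 72 = -69)
P*O = -69*(-90) = 6210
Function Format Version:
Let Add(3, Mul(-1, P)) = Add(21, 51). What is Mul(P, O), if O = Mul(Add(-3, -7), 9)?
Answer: 6210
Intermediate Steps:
O = -90 (O = Mul(-10, 9) = -90)
P = -69 (P = Add(3, Mul(-1, Add(21, 51))) = Add(3, Mul(-1, 72)) = Add(3, -72) = -69)
Mul(P, O) = Mul(-69, -90) = 6210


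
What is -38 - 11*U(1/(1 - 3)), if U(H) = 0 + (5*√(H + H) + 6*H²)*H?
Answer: -119/4 + 55*I/2 ≈ -29.75 + 27.5*I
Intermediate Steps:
U(H) = H*(6*H² + 5*√2*√H) (U(H) = 0 + (5*√(2*H) + 6*H²)*H = 0 + (5*(√2*√H) + 6*H²)*H = 0 + (5*√2*√H + 6*H²)*H = 0 + (6*H² + 5*√2*√H)*H = 0 + H*(6*H² + 5*√2*√H) = H*(6*H² + 5*√2*√H))
-38 - 11*U(1/(1 - 3)) = -38 - 11*(6*(1/(1 - 3))³ + 5*√2*(1/(1 - 3))^(3/2)) = -38 - 11*(6*(1/(-2))³ + 5*√2*(1/(-2))^(3/2)) = -38 - 11*(6*(-½)³ + 5*√2*(-½)^(3/2)) = -38 - 11*(6*(-⅛) + 5*√2*(-I*√2/4)) = -38 - 11*(-¾ - 5*I/2) = -38 + (33/4 + 55*I/2) = -119/4 + 55*I/2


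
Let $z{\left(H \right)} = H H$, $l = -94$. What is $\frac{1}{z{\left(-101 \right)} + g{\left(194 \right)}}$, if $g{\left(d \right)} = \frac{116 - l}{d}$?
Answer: $\frac{97}{989602} \approx 9.8019 \cdot 10^{-5}$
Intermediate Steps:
$z{\left(H \right)} = H^{2}$
$g{\left(d \right)} = \frac{210}{d}$ ($g{\left(d \right)} = \frac{116 - -94}{d} = \frac{116 + 94}{d} = \frac{210}{d}$)
$\frac{1}{z{\left(-101 \right)} + g{\left(194 \right)}} = \frac{1}{\left(-101\right)^{2} + \frac{210}{194}} = \frac{1}{10201 + 210 \cdot \frac{1}{194}} = \frac{1}{10201 + \frac{105}{97}} = \frac{1}{\frac{989602}{97}} = \frac{97}{989602}$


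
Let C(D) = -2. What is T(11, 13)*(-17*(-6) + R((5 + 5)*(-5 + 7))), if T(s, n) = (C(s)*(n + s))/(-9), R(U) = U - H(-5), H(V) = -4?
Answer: 672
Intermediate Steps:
R(U) = 4 + U (R(U) = U - 1*(-4) = U + 4 = 4 + U)
T(s, n) = 2*n/9 + 2*s/9 (T(s, n) = -2*(n + s)/(-9) = (-2*n - 2*s)*(-1/9) = 2*n/9 + 2*s/9)
T(11, 13)*(-17*(-6) + R((5 + 5)*(-5 + 7))) = ((2/9)*13 + (2/9)*11)*(-17*(-6) + (4 + (5 + 5)*(-5 + 7))) = (26/9 + 22/9)*(102 + (4 + 10*2)) = 16*(102 + (4 + 20))/3 = 16*(102 + 24)/3 = (16/3)*126 = 672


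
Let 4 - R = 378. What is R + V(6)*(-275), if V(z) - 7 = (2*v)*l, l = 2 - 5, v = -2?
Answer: -5599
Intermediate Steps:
l = -3
V(z) = 19 (V(z) = 7 + (2*(-2))*(-3) = 7 - 4*(-3) = 7 + 12 = 19)
R = -374 (R = 4 - 1*378 = 4 - 378 = -374)
R + V(6)*(-275) = -374 + 19*(-275) = -374 - 5225 = -5599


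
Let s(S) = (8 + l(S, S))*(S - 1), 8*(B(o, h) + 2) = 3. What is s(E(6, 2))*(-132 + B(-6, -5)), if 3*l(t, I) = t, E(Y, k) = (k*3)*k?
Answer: -35277/2 ≈ -17639.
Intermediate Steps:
E(Y, k) = 3*k² (E(Y, k) = (3*k)*k = 3*k²)
B(o, h) = -13/8 (B(o, h) = -2 + (⅛)*3 = -2 + 3/8 = -13/8)
l(t, I) = t/3
s(S) = (-1 + S)*(8 + S/3) (s(S) = (8 + S/3)*(S - 1) = (8 + S/3)*(-1 + S) = (-1 + S)*(8 + S/3))
s(E(6, 2))*(-132 + B(-6, -5)) = (-8 + (3*2²)²/3 + 23*(3*2²)/3)*(-132 - 13/8) = (-8 + (3*4)²/3 + 23*(3*4)/3)*(-1069/8) = (-8 + (⅓)*12² + (23/3)*12)*(-1069/8) = (-8 + (⅓)*144 + 92)*(-1069/8) = (-8 + 48 + 92)*(-1069/8) = 132*(-1069/8) = -35277/2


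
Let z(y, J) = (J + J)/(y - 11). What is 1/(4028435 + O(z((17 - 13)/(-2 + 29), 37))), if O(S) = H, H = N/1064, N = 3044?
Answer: 266/1071564471 ≈ 2.4824e-7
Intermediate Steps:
z(y, J) = 2*J/(-11 + y) (z(y, J) = (2*J)/(-11 + y) = 2*J/(-11 + y))
H = 761/266 (H = 3044/1064 = 3044*(1/1064) = 761/266 ≈ 2.8609)
O(S) = 761/266
1/(4028435 + O(z((17 - 13)/(-2 + 29), 37))) = 1/(4028435 + 761/266) = 1/(1071564471/266) = 266/1071564471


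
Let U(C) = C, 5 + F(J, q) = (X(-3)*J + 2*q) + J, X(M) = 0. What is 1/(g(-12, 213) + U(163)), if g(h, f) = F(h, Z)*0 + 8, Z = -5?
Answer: 1/171 ≈ 0.0058480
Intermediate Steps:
F(J, q) = -5 + J + 2*q (F(J, q) = -5 + ((0*J + 2*q) + J) = -5 + ((0 + 2*q) + J) = -5 + (2*q + J) = -5 + (J + 2*q) = -5 + J + 2*q)
g(h, f) = 8 (g(h, f) = (-5 + h + 2*(-5))*0 + 8 = (-5 + h - 10)*0 + 8 = (-15 + h)*0 + 8 = 0 + 8 = 8)
1/(g(-12, 213) + U(163)) = 1/(8 + 163) = 1/171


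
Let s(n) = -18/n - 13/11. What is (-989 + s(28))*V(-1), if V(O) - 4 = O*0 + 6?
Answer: -762935/77 ≈ -9908.3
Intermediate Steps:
V(O) = 10 (V(O) = 4 + (O*0 + 6) = 4 + (0 + 6) = 4 + 6 = 10)
s(n) = -13/11 - 18/n (s(n) = -18/n - 13*1/11 = -18/n - 13/11 = -13/11 - 18/n)
(-989 + s(28))*V(-1) = (-989 + (-13/11 - 18/28))*10 = (-989 + (-13/11 - 18*1/28))*10 = (-989 + (-13/11 - 9/14))*10 = (-989 - 281/154)*10 = -152587/154*10 = -762935/77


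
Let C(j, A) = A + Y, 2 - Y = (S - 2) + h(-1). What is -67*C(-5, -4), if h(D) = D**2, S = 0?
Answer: 67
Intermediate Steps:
Y = 3 (Y = 2 - ((0 - 2) + (-1)**2) = 2 - (-2 + 1) = 2 - 1*(-1) = 2 + 1 = 3)
C(j, A) = 3 + A (C(j, A) = A + 3 = 3 + A)
-67*C(-5, -4) = -67*(3 - 4) = -67*(-1) = 67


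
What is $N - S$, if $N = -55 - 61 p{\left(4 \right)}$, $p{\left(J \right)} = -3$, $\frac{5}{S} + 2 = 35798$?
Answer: $\frac{4581883}{35796} \approx 128.0$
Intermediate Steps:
$S = \frac{5}{35796}$ ($S = \frac{5}{-2 + 35798} = \frac{5}{35796} \approx 0.00013968$)
$N = 128$ ($N = -55 - -183 = -55 + 183 = 128$)
$N - S = 128 - \frac{5}{35796} = \frac{4581883}{35796}$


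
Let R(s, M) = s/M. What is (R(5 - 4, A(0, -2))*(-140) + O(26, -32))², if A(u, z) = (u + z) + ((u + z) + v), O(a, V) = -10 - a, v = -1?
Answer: 64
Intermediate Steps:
A(u, z) = -1 + 2*u + 2*z (A(u, z) = (u + z) + ((u + z) - 1) = (u + z) + (-1 + u + z) = -1 + 2*u + 2*z)
(R(5 - 4, A(0, -2))*(-140) + O(26, -32))² = (((5 - 4)/(-1 + 2*0 + 2*(-2)))*(-140) + (-10 - 1*26))² = ((1/(-1 + 0 - 4))*(-140) + (-10 - 26))² = ((1/(-5))*(-140) - 36)² = ((1*(-⅕))*(-140) - 36)² = (-⅕*(-140) - 36)² = (28 - 36)² = (-8)² = 64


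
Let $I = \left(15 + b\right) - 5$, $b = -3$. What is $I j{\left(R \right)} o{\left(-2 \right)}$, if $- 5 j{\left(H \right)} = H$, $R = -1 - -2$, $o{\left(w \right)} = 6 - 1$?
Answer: $-7$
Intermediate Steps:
$o{\left(w \right)} = 5$ ($o{\left(w \right)} = 6 - 1 = 5$)
$R = 1$ ($R = -1 + 2 = 1$)
$j{\left(H \right)} = - \frac{H}{5}$
$I = 7$ ($I = \left(15 - 3\right) - 5 = 12 - 5 = 7$)
$I j{\left(R \right)} o{\left(-2 \right)} = 7 \left(\left(- \frac{1}{5}\right) 1\right) 5 = 7 \left(- \frac{1}{5}\right) 5 = \left(- \frac{7}{5}\right) 5 = -7$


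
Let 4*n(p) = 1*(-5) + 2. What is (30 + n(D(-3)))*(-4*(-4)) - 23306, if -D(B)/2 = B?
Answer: -22838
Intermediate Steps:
D(B) = -2*B
n(p) = -3/4 (n(p) = (1*(-5) + 2)/4 = (-5 + 2)/4 = (1/4)*(-3) = -3/4)
(30 + n(D(-3)))*(-4*(-4)) - 23306 = (30 - 3/4)*(-4*(-4)) - 23306 = (117/4)*16 - 23306 = 468 - 23306 = -22838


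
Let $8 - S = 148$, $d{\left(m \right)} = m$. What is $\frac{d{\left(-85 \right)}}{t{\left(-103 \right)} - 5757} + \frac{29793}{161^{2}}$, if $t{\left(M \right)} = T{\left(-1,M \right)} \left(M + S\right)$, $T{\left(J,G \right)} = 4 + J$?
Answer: $\frac{8497421}{7309722} \approx 1.1625$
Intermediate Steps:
$S = -140$ ($S = 8 - 148 = -140$)
$t{\left(M \right)} = -420 + 3 M$ ($t{\left(M \right)} = \left(4 - 1\right) \left(M - 140\right) = 3 \left(-140 + M\right) = -420 + 3 M$)
$\frac{d{\left(-85 \right)}}{t{\left(-103 \right)} - 5757} + \frac{29793}{161^{2}} = - \frac{85}{\left(-420 + 3 \left(-103\right)\right) - 5757} + \frac{29793}{161^{2}} = - \frac{85}{\left(-420 - 309\right) - 5757} + \frac{29793}{25921} = - \frac{85}{-729 - 5757} + 29793 \cdot \frac{1}{25921} = - \frac{85}{-6486} + \frac{29793}{25921} = \left(-85\right) \left(- \frac{1}{6486}\right) + \frac{29793}{25921} = \frac{85}{6486} + \frac{29793}{25921} = \frac{8497421}{7309722}$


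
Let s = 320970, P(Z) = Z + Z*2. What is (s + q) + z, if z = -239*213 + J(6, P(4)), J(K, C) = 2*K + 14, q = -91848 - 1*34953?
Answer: 143288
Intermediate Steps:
P(Z) = 3*Z (P(Z) = Z + 2*Z = 3*Z)
q = -126801 (q = -91848 - 34953 = -126801)
J(K, C) = 14 + 2*K
z = -50881 (z = -239*213 + (14 + 2*6) = -50907 + (14 + 12) = -50907 + 26 = -50881)
(s + q) + z = (320970 - 126801) - 50881 = 194169 - 50881 = 143288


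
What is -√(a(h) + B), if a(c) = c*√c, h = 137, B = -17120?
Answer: -I*√(17120 - 137*√137) ≈ -124.57*I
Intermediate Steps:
a(c) = c^(3/2)
-√(a(h) + B) = -√(137^(3/2) - 17120) = -√(137*√137 - 17120) = -√(-17120 + 137*√137)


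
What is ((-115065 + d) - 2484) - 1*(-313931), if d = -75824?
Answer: 120558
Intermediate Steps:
((-115065 + d) - 2484) - 1*(-313931) = ((-115065 - 75824) - 2484) - 1*(-313931) = (-190889 - 2484) + 313931 = -193373 + 313931 = 120558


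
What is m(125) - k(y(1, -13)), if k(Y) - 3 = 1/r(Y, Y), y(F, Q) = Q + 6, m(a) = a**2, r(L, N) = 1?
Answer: 15621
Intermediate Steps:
y(F, Q) = 6 + Q
k(Y) = 4 (k(Y) = 3 + 1/1 = 3 + 1 = 4)
m(125) - k(y(1, -13)) = 125**2 - 1*4 = 15625 - 4 = 15621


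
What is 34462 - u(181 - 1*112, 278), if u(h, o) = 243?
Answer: 34219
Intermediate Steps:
34462 - u(181 - 1*112, 278) = 34462 - 1*243 = 34462 - 243 = 34219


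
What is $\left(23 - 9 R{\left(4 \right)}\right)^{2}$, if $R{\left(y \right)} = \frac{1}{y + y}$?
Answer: $\frac{30625}{64} \approx 478.52$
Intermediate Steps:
$R{\left(y \right)} = \frac{1}{2 y}$
$\left(23 - 9 R{\left(4 \right)}\right)^{2} = \left(23 - 9 \frac{1}{2 \cdot 4}\right)^{2} = \left(23 - 9 \cdot \frac{1}{2} \cdot \frac{1}{4}\right)^{2} = \left(23 - \frac{9}{8}\right)^{2} = \left(\frac{175}{8}\right)^{2} = \frac{30625}{64}$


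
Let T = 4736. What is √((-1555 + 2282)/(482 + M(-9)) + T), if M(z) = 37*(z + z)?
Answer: √40052062/92 ≈ 68.790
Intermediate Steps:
M(z) = 74*z (M(z) = 37*(2*z) = 74*z)
√((-1555 + 2282)/(482 + M(-9)) + T) = √((-1555 + 2282)/(482 + 74*(-9)) + 4736) = √(727/(482 - 666) + 4736) = √(727/(-184) + 4736) = √(727*(-1/184) + 4736) = √(-727/184 + 4736) = √(870697/184) = √40052062/92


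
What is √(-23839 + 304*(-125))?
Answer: 3*I*√6871 ≈ 248.67*I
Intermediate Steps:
√(-23839 + 304*(-125)) = √(-23839 - 38000) = √(-61839) = 3*I*√6871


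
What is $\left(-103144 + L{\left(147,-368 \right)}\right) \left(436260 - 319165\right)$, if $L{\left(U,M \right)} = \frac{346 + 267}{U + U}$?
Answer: $- \frac{3550756344685}{294} \approx -1.2077 \cdot 10^{10}$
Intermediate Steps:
$L{\left(U,M \right)} = \frac{613}{2 U}$
$\left(-103144 + L{\left(147,-368 \right)}\right) \left(436260 - 319165\right) = \left(-103144 + \frac{613}{2 \cdot 147}\right) \left(436260 - 319165\right) = \left(-103144 + \frac{613}{2} \cdot \frac{1}{147}\right) 117095 = \left(-103144 + \frac{613}{294}\right) 117095 = \left(- \frac{30323723}{294}\right) 117095 = - \frac{3550756344685}{294}$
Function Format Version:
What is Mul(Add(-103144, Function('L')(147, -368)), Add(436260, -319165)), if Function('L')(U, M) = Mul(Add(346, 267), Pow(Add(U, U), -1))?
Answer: Rational(-3550756344685, 294) ≈ -1.2077e+10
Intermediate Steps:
Function('L')(U, M) = Mul(Rational(613, 2), Pow(U, -1)) (Function('L')(U, M) = Mul(613, Pow(Mul(2, U), -1)) = Mul(613, Mul(Rational(1, 2), Pow(U, -1))) = Mul(Rational(613, 2), Pow(U, -1)))
Mul(Add(-103144, Function('L')(147, -368)), Add(436260, -319165)) = Mul(Add(-103144, Mul(Rational(613, 2), Pow(147, -1))), Add(436260, -319165)) = Mul(Add(-103144, Mul(Rational(613, 2), Rational(1, 147))), 117095) = Mul(Add(-103144, Rational(613, 294)), 117095) = Mul(Rational(-30323723, 294), 117095) = Rational(-3550756344685, 294)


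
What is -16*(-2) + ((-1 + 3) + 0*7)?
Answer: 34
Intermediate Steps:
-16*(-2) + ((-1 + 3) + 0*7) = 32 + (2 + 0) = 32 + 2 = 34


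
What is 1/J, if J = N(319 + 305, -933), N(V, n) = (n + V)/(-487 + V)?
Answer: -137/309 ≈ -0.44337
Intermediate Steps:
N(V, n) = (V + n)/(-487 + V)
J = -309/137 (J = ((319 + 305) - 933)/(-487 + (319 + 305)) = (624 - 933)/(-487 + 624) = -309/137 ≈ -2.2555)
1/J = 1/(-309/137) = -137/309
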